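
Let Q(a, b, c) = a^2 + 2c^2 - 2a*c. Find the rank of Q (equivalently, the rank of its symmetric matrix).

2

Write A = [[1, 0, -1], [0, 0, 0], [-1, 0, 2]].
Row-reducing A symmetrically gives the diagonal entries 1, 0, 1.
That gives 2 positive, 1 zero pivots.
The rank is the number of nonzero pivots: 2.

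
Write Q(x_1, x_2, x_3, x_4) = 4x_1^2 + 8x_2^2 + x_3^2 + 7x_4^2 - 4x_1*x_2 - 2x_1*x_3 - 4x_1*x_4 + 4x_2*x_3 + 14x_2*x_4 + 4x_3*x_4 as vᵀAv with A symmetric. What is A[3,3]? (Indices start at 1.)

1

The coefficient of x_3^2 in Q is 1, and that is exactly A[3,3].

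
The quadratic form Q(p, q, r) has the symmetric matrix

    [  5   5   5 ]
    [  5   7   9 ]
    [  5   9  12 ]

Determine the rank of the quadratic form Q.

Applying the same elementary operations to the rows and columns of A produces a congruent diagonal matrix with entries 5, 2, -1.
Counting signs: 2 positive, 1 negative.
The rank is the number of nonzero pivots: 3.

3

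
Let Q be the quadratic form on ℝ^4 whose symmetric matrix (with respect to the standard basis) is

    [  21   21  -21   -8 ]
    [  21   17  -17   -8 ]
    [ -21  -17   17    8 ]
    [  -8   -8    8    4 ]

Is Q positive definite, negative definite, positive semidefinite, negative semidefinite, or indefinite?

Symmetric row and column elimination reduces A to a congruent diagonal form with pivots 21, -4, 0, 20/21.
So there are 2 positive, 1 negative, 1 zero pivots.
Hence Q is indefinite.

indefinite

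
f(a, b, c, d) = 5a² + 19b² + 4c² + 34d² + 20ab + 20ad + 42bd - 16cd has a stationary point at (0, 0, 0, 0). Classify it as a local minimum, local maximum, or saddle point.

The Hessian at the origin is H = [[10, 20, 0, 20], [20, 38, 0, 42], [0, 0, 8, -16], [20, 42, -16, 68]].
Applying the same elementary operations to the rows and columns of H produces a congruent diagonal matrix with entries 10, -2, 8, -2.
That gives 2 positive, 2 negative pivots.
H is indefinite, so the origin is a saddle point.

saddle point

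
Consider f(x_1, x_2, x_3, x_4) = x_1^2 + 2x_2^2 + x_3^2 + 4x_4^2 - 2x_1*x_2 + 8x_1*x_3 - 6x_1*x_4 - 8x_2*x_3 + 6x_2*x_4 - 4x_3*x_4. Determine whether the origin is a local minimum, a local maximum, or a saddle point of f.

The Hessian at the origin is H = [[2, -2, 8, -6], [-2, 4, -8, 6], [8, -8, 2, -4], [-6, 6, -4, 8]].
Applying the same elementary operations to the rows and columns of H produces a congruent diagonal matrix with entries 2, 2, -30, 10/3.
That gives 3 positive, 1 negative pivots.
H is indefinite, so the origin is a saddle point.

saddle point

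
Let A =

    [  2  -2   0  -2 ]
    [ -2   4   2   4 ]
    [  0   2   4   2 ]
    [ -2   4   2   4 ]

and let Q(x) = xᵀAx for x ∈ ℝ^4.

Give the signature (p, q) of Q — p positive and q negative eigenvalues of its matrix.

Row-reducing A symmetrically gives the diagonal entries 2, 2, 2, 0.
That gives 3 positive, 1 zero pivots.

(3, 0)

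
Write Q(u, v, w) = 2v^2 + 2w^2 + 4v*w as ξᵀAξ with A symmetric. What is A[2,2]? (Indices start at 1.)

2

The coefficient of v^2 in Q is 2, and that is exactly A[2,2].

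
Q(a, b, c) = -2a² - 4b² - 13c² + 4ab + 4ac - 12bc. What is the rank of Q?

3

The symmetric matrix is A = [[-2, 2, 2], [2, -4, -6], [2, -6, -13]].
Row-reducing A symmetrically gives the diagonal entries -2, -2, -3.
That gives 3 negative pivots.
The rank is the number of nonzero pivots: 3.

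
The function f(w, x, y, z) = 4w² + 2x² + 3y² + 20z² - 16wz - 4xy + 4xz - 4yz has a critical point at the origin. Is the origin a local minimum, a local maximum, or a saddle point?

local minimum

The Hessian at the origin is H = [[8, 0, 0, -16], [0, 4, -4, 4], [0, -4, 6, -4], [-16, 4, -4, 40]].
Symmetric row and column elimination reduces H to a congruent diagonal form with pivots 8, 4, 2, 4.
Counting signs: 4 positive.
H is positive definite, so the origin is a strict local minimum.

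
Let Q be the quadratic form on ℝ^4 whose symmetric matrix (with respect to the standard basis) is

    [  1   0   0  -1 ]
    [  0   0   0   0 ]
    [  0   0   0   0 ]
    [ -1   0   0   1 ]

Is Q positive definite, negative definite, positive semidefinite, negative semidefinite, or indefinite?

Applying the same elementary operations to the rows and columns of A produces a congruent diagonal matrix with entries 1, 0, 0, 0.
Counting signs: 1 positive, 3 zero.
Hence Q is positive semidefinite.

positive semidefinite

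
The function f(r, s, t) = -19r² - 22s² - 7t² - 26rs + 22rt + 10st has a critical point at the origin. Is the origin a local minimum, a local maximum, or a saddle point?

local maximum

The Hessian at the origin is H = [[-38, -26, 22], [-26, -44, 10], [22, 10, -14]].
Row-reducing H symmetrically gives the diagonal entries -38, -498/19, -24/83.
That gives 3 negative pivots.
H is negative definite, so the origin is a strict local maximum.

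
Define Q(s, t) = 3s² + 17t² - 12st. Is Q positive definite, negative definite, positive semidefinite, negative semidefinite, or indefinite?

positive definite

The symmetric matrix of Q is [[3, -6], [-6, 17]].
For the 2×2 matrix [[3, -6], [-6, 17]]: det = 3·17 − (-6)² = 15, trace = 20.
det > 0 so both eigenvalues share the sign of the trace; trace = 20 > 0 ⇒ both positive.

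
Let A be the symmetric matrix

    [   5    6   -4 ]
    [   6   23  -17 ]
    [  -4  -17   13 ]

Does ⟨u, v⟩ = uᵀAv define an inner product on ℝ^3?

yes

Symmetric row and column elimination reduces A to a congruent diagonal form with pivots 5, 79/5, 30/79.
So there are 3 positive pivots.
Hence Q is positive definite.
⟨·,·⟩ is an inner product exactly when A is positive definite.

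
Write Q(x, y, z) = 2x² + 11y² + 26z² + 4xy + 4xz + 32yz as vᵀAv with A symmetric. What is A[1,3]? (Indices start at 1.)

2

The coefficient of x·z in Q is 4. For a symmetric A this equals A[1,3] + A[3,1] = 2·A[1,3].
So A[1,3] = 4/2 = 2.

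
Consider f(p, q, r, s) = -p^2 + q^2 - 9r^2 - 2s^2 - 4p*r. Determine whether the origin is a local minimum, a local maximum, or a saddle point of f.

saddle point

The Hessian at the origin is H = [[-2, 0, -4, 0], [0, 2, 0, 0], [-4, 0, -18, 0], [0, 0, 0, -4]].
Applying the same elementary operations to the rows and columns of H produces a congruent diagonal matrix with entries -2, 2, -10, -4.
So there are 1 positive, 3 negative pivots.
H is indefinite, so the origin is a saddle point.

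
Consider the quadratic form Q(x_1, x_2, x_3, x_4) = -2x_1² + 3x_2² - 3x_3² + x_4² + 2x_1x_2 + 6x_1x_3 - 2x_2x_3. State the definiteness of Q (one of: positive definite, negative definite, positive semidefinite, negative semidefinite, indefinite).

indefinite

The associated matrix is A = [[-2, 1, 3, 0], [1, 3, -1, 0], [3, -1, -3, 0], [0, 0, 0, 1]].
Congruent diagonalization of A (simultaneous row and column reduction) yields pivots -2, 7/2, 10/7, 1.
So there are 3 positive, 1 negative pivots.
Hence Q is indefinite.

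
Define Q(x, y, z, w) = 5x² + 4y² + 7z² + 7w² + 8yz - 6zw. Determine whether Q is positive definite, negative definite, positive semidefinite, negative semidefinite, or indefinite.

The symmetric matrix of Q is A = [[5, 0, 0, 0], [0, 4, 4, 0], [0, 4, 7, -3], [0, 0, -3, 7]].
Leading principal minors: Δ_1 = 5, Δ_2 = 20, Δ_3 = 60, Δ_4 = 240.
All leading principal minors are positive, so by Sylvester's criterion Q is positive definite.

positive definite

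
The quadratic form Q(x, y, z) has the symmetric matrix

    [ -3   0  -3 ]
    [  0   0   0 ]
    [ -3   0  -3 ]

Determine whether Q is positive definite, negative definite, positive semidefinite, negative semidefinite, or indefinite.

Congruent diagonalization of A (simultaneous row and column reduction) yields pivots -3, 0, 0.
That gives 1 negative, 2 zero pivots.
Hence Q is negative semidefinite.

negative semidefinite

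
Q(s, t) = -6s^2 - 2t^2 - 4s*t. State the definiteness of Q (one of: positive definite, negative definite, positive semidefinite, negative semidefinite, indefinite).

negative definite

The symmetric matrix is A = [[-6, -2], [-2, -2]].
Applying the same elementary operations to the rows and columns of A produces a congruent diagonal matrix with entries -6, -4/3.
So there are 2 negative pivots.
Hence Q is negative definite.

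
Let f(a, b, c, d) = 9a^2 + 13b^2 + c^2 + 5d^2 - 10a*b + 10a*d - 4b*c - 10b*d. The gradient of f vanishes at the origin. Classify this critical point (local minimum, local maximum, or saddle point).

The Hessian at the origin is H = [[18, -10, 0, 10], [-10, 26, -4, -10], [0, -4, 2, 0], [10, -10, 0, 10]].
Symmetric row and column elimination reduces H to a congruent diagonal form with pivots 18, 184/9, 28/23, 20/7.
That gives 4 positive pivots.
H is positive definite, so the origin is a strict local minimum.

local minimum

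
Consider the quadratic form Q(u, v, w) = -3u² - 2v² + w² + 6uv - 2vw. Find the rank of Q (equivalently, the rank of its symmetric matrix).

Write A = [[-3, 3, 0], [3, -2, -1], [0, -1, 1]].
Symmetric row and column elimination reduces A to a congruent diagonal form with pivots -3, 1, 0.
Counting signs: 1 positive, 1 negative, 1 zero.
The rank is the number of nonzero pivots: 2.

2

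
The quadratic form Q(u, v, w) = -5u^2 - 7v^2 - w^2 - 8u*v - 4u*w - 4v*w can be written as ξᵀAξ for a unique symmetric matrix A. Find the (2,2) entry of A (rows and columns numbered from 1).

-7

The coefficient of v^2 in Q is -7, and that is exactly A[2,2].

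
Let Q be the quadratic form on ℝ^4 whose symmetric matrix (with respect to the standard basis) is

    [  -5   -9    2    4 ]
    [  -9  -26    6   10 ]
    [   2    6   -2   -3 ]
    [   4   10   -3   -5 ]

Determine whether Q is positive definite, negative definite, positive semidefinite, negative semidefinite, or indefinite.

Applying the same elementary operations to the rows and columns of A produces a congruent diagonal matrix with entries -5, -49/5, -30/49, -1/6.
So there are 4 negative pivots.
Hence Q is negative definite.

negative definite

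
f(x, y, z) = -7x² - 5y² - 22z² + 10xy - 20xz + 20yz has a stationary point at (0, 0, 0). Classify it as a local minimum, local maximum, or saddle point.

The Hessian at the origin is H = [[-14, 10, -20], [10, -10, 20], [-20, 20, -44]].
Applying the same elementary operations to the rows and columns of H produces a congruent diagonal matrix with entries -14, -20/7, -4.
That gives 3 negative pivots.
H is negative definite, so the origin is a strict local maximum.

local maximum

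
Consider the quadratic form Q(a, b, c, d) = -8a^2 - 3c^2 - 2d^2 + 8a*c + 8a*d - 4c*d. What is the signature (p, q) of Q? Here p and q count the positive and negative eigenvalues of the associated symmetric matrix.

The associated matrix is A = [[-8, 0, 4, 4], [0, 0, 0, 0], [4, 0, -3, -2], [4, 0, -2, -2]].
Symmetric row and column elimination reduces A to a congruent diagonal form with pivots -8, 0, -1, 0.
So there are 2 negative, 2 zero pivots.

(0, 2)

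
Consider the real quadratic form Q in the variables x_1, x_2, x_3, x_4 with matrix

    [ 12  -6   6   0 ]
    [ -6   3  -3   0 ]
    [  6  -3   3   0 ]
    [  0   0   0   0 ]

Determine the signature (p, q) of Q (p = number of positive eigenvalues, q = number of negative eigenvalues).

(1, 0)

Symmetric row and column elimination reduces A to a congruent diagonal form with pivots 12, 0, 0, 0.
That gives 1 positive, 3 zero pivots.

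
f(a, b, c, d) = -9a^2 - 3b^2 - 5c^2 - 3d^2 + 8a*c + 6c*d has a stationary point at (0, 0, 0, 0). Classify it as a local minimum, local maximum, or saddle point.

The Hessian at the origin is H = [[-18, 0, 8, 0], [0, -6, 0, 0], [8, 0, -10, 6], [0, 0, 6, -6]].
Congruent diagonalization of H (simultaneous row and column reduction) yields pivots -18, -6, -58/9, -12/29.
Counting signs: 4 negative.
H is negative definite, so the origin is a strict local maximum.

local maximum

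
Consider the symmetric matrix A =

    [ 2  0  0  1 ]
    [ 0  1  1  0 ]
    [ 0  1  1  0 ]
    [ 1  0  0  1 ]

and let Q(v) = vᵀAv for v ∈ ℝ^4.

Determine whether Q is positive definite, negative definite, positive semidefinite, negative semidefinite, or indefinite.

Applying the same elementary operations to the rows and columns of A produces a congruent diagonal matrix with entries 2, 1, 0, 1/2.
Counting signs: 3 positive, 1 zero.
Hence Q is positive semidefinite.

positive semidefinite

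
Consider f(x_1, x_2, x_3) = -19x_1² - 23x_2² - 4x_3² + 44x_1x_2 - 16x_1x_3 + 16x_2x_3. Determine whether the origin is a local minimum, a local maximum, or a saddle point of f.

saddle point

The Hessian at the origin is H = [[-38, 44, -16], [44, -46, 16], [-16, 16, -8]].
Symmetric row and column elimination reduces H to a congruent diagonal form with pivots -38, 94/19, -120/47.
Counting signs: 1 positive, 2 negative.
H is indefinite, so the origin is a saddle point.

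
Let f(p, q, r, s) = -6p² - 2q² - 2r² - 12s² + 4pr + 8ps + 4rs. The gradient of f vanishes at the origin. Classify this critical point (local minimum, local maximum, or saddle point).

The Hessian at the origin is H = [[-12, 0, 4, 8], [0, -4, 0, 0], [4, 0, -4, 4], [8, 0, 4, -24]].
Row-reducing H symmetrically gives the diagonal entries -12, -4, -8/3, -2.
Counting signs: 4 negative.
H is negative definite, so the origin is a strict local maximum.

local maximum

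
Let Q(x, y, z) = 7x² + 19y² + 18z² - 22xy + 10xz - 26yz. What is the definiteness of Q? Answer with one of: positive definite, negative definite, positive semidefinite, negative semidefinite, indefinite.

The symmetric matrix is A = [[7, -11, 5], [-11, 19, -13], [5, -13, 18]].
Symmetric row and column elimination reduces A to a congruent diagonal form with pivots 7, 12/7, -1.
Counting signs: 2 positive, 1 negative.
Hence Q is indefinite.

indefinite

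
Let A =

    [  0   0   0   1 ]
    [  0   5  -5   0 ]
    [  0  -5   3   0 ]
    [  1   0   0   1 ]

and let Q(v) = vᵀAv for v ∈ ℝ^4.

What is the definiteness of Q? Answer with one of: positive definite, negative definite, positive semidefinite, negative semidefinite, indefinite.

A is congruent to a diagonal matrix with 2 positive, 2 negative and 0 zero entries, so Q is indefinite.

indefinite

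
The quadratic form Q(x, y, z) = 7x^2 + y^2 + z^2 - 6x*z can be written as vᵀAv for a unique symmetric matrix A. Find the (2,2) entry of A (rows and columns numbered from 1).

The coefficient of y^2 in Q is 1, and that is exactly A[2,2].

1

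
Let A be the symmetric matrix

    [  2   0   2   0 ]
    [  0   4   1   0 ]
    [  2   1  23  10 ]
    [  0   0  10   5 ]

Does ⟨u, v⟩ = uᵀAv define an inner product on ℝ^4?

Applying the same elementary operations to the rows and columns of A produces a congruent diagonal matrix with entries 2, 4, 83/4, 15/83.
So there are 4 positive pivots.
Hence Q is positive definite.
⟨·,·⟩ is an inner product exactly when A is positive definite.

yes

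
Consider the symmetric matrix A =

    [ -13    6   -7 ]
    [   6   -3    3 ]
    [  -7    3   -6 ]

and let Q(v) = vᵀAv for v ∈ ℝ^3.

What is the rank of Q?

3

An LDLᵀ factorisation of A has diagonal entries -13, -3/13, -2.
Counting signs: 3 negative.
The rank is the number of nonzero pivots: 3.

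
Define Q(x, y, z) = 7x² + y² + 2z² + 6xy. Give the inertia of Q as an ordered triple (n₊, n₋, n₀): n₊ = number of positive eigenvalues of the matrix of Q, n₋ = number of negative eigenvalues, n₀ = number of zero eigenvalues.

Write A = [[7, 3, 0], [3, 1, 0], [0, 0, 2]].
Applying the same elementary operations to the rows and columns of A produces a congruent diagonal matrix with entries 7, -2/7, 2.
So there are 2 positive, 1 negative pivots.

(2, 1, 0)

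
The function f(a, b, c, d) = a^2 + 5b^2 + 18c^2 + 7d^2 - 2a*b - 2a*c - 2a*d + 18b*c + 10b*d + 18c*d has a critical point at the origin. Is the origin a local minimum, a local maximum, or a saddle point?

The Hessian at the origin is H = [[2, -2, -2, -2], [-2, 10, 18, 10], [-2, 18, 36, 18], [-2, 10, 18, 14]].
Row-reducing H symmetrically gives the diagonal entries 2, 8, 2, 4.
That gives 4 positive pivots.
H is positive definite, so the origin is a strict local minimum.

local minimum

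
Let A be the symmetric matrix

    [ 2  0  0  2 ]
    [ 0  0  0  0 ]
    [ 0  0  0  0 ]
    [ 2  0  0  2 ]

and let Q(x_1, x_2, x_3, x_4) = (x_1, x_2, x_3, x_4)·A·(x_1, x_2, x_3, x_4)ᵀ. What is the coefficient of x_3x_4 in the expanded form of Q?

0

The coefficient of x_3x_4 is A[3,4] + A[4,3] = 2·0 = 0.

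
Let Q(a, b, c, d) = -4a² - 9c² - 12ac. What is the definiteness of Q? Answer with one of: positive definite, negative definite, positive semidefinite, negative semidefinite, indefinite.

negative semidefinite

Write A = [[-4, 0, -6, 0], [0, 0, 0, 0], [-6, 0, -9, 0], [0, 0, 0, 0]].
Congruent diagonalization of A (simultaneous row and column reduction) yields pivots -4, 0, 0, 0.
So there are 1 negative, 3 zero pivots.
Hence Q is negative semidefinite.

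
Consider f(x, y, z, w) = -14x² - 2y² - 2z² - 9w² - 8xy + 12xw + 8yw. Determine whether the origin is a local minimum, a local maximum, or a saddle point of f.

local maximum

The Hessian at the origin is H = [[-28, -8, 0, 12], [-8, -4, 0, 8], [0, 0, -4, 0], [12, 8, 0, -18]].
Applying the same elementary operations to the rows and columns of H produces a congruent diagonal matrix with entries -28, -12/7, -4, -2/3.
Counting signs: 4 negative.
H is negative definite, so the origin is a strict local maximum.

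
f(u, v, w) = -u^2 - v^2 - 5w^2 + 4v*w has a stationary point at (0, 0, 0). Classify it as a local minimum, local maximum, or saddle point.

local maximum

The Hessian at the origin is H = [[-2, 0, 0], [0, -2, 4], [0, 4, -10]].
Row-reducing H symmetrically gives the diagonal entries -2, -2, -2.
Counting signs: 3 negative.
H is negative definite, so the origin is a strict local maximum.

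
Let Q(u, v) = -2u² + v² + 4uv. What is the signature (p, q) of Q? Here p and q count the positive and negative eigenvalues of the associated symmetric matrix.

(1, 1)

Write A = [[-2, 2], [2, 1]].
An LDLᵀ factorisation of A has diagonal entries -2, 3.
That gives 1 positive, 1 negative pivots.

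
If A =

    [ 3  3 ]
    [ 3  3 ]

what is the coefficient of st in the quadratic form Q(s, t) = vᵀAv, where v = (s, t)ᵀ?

6

The coefficient of st is A[1,2] + A[2,1] = 2·3 = 6.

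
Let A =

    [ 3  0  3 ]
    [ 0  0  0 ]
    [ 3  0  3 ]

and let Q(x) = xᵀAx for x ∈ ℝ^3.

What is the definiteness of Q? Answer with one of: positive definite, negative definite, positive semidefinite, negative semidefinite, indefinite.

Symmetric row and column elimination reduces A to a congruent diagonal form with pivots 3, 0, 0.
That gives 1 positive, 2 zero pivots.
Hence Q is positive semidefinite.

positive semidefinite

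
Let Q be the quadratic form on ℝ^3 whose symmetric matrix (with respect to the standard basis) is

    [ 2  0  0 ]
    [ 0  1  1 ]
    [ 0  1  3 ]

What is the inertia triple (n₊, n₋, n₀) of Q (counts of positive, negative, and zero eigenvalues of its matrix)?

An LDLᵀ factorisation of A has diagonal entries 2, 1, 2.
That gives 3 positive pivots.

(3, 0, 0)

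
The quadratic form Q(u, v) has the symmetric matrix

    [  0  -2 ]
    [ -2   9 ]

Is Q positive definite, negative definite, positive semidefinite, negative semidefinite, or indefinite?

For the 2×2 matrix [[0, -2], [-2, 9]]: det = 0·9 − (-2)² = -4, trace = 9.
det < 0 so the eigenvalues have opposite signs; the form is indefinite.

indefinite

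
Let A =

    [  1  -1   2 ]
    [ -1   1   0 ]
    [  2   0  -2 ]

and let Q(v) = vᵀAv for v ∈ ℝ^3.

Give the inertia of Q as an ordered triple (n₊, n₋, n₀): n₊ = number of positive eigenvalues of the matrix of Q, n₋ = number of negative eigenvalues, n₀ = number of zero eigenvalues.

(2, 1, 0)

By Sylvester's law of inertia any congruent diagonalization of A has 2 positive, 1 negative and 0 zero entries.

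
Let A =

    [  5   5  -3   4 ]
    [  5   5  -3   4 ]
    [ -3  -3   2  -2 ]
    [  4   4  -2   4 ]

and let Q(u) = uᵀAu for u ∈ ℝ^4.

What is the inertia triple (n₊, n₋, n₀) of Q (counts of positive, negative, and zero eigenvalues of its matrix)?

(2, 0, 2)

Applying the same elementary operations to the rows and columns of A produces a congruent diagonal matrix with entries 5, 0, 1/5, 0.
That gives 2 positive, 2 zero pivots.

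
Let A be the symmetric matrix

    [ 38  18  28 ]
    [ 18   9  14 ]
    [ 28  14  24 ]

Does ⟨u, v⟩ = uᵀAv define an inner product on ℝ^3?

yes

Symmetric row and column elimination reduces A to a congruent diagonal form with pivots 38, 9/19, 20/9.
That gives 3 positive pivots.
Hence Q is positive definite.
⟨·,·⟩ is an inner product exactly when A is positive definite.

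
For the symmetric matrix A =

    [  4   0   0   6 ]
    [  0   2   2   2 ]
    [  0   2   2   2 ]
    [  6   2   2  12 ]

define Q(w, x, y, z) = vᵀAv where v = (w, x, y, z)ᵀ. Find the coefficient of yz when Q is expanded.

4

The coefficient of yz is A[3,4] + A[4,3] = 2·2 = 4.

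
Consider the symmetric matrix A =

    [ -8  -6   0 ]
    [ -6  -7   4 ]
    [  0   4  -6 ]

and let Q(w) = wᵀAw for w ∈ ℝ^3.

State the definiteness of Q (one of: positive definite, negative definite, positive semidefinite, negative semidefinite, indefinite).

An LDLᵀ factorisation of A has diagonal entries -8, -5/2, 2/5.
So there are 1 positive, 2 negative pivots.
Hence Q is indefinite.

indefinite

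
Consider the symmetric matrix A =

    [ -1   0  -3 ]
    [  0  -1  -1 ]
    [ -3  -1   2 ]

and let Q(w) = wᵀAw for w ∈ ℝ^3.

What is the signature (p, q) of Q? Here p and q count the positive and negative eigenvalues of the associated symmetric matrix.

(1, 2)

An LDLᵀ factorisation of A has diagonal entries -1, -1, 12.
Counting signs: 1 positive, 2 negative.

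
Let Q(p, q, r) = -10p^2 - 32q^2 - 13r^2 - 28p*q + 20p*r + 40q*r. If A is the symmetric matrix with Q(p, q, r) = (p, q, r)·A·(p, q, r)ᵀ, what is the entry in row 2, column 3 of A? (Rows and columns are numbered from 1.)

20

The coefficient of q·r in Q is 40. For a symmetric A this equals A[2,3] + A[3,2] = 2·A[2,3].
So A[2,3] = 40/2 = 20.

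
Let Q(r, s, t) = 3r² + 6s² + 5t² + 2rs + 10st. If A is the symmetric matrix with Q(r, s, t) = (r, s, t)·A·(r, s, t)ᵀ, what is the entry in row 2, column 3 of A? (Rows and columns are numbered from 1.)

5

The coefficient of s·t in Q is 10. For a symmetric A this equals A[2,3] + A[3,2] = 2·A[2,3].
So A[2,3] = 10/2 = 5.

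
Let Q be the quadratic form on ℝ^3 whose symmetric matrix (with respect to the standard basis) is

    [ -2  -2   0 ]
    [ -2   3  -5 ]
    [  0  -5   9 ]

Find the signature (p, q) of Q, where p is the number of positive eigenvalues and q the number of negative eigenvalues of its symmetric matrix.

Symmetric row and column elimination reduces A to a congruent diagonal form with pivots -2, 5, 4.
So there are 2 positive, 1 negative pivots.

(2, 1)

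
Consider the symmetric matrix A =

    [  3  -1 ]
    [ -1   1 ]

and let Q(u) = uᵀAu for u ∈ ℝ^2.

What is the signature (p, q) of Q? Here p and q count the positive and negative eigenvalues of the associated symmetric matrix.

Row-reducing A symmetrically gives the diagonal entries 3, 2/3.
Counting signs: 2 positive.

(2, 0)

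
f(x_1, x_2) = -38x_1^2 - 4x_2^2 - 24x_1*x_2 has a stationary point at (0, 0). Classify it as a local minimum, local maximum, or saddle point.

The Hessian at the origin is H = [[-76, -24], [-24, -8]].
det H = -76·-8 − (-24)² = 32 > 0 and H[1,1] = -76 < 0, so H is negative definite.
Therefore the origin is a local maximum.

local maximum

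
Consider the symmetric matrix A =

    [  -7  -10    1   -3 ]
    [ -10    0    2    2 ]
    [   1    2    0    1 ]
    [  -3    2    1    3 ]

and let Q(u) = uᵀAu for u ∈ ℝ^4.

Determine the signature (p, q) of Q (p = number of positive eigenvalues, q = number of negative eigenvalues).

Congruent diagonalization of A (simultaneous row and column reduction) yields pivots -7, 100/7, 3/25, 2/3.
Counting signs: 3 positive, 1 negative.

(3, 1)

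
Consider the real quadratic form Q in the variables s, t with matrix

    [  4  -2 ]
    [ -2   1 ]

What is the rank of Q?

1

Congruent diagonalization of A (simultaneous row and column reduction) yields pivots 4, 0.
Counting signs: 1 positive, 1 zero.
The rank is the number of nonzero pivots: 1.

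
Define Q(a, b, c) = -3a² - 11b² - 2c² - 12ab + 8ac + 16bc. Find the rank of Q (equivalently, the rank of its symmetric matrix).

3

The symmetric matrix is A = [[-3, -6, 4], [-6, -11, 8], [4, 8, -2]].
Row-reducing A symmetrically gives the diagonal entries -3, 1, 10/3.
So there are 2 positive, 1 negative pivots.
The rank is the number of nonzero pivots: 3.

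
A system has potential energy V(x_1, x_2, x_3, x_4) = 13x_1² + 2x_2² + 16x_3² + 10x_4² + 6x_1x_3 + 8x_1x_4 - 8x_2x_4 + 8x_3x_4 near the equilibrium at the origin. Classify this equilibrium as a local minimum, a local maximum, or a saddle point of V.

The Hessian at the origin is H = [[26, 0, 6, 8], [0, 4, 0, -8], [6, 0, 32, 8], [8, -8, 8, 20]].
Congruent diagonalization of H (simultaneous row and column reduction) yields pivots 26, 4, 398/13, 60/199.
So there are 4 positive pivots.
H is positive definite, so the origin is a strict local minimum.

local minimum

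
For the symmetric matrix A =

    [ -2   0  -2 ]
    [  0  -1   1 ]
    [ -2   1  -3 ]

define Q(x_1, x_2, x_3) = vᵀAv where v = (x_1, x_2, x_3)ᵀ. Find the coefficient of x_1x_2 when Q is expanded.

0

The coefficient of x_1x_2 is A[1,2] + A[2,1] = 2·0 = 0.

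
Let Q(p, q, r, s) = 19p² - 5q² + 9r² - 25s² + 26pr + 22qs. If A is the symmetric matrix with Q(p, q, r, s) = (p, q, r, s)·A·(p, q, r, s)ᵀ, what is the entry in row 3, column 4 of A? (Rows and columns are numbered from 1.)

0

The coefficient of r·s in Q is 0. For a symmetric A this equals A[3,4] + A[4,3] = 2·A[3,4].
So A[3,4] = 0/2 = 0.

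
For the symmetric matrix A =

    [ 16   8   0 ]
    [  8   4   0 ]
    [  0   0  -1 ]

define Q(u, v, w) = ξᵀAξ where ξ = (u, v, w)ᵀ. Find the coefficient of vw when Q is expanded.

0

The coefficient of vw is A[2,3] + A[3,2] = 2·0 = 0.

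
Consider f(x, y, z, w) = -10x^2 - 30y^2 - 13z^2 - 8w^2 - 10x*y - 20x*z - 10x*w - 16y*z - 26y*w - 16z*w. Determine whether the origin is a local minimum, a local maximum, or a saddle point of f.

local maximum

The Hessian at the origin is H = [[-20, -10, -20, -10], [-10, -60, -16, -26], [-20, -16, -26, -16], [-10, -26, -16, -16]].
Row-reducing H symmetrically gives the diagonal entries -20, -55, -294/55, -20/49.
That gives 4 negative pivots.
H is negative definite, so the origin is a strict local maximum.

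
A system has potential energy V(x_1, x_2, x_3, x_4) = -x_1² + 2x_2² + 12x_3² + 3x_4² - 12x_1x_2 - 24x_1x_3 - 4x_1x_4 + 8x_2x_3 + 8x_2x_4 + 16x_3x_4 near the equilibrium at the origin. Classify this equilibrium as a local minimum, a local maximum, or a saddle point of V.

The Hessian at the origin is H = [[-2, -12, -24, -4], [-12, 4, 8, 8], [-24, 8, 24, 16], [-4, 8, 16, 6]].
An LDLᵀ factorisation of H has diagonal entries -2, 76, 8, 10/19.
So there are 3 positive, 1 negative pivots.
H is indefinite, so the origin is a saddle point.

saddle point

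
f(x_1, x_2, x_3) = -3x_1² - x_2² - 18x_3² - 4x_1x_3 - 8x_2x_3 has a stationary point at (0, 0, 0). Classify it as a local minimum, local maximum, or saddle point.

The Hessian at the origin is H = [[-6, 0, -4], [0, -2, -8], [-4, -8, -36]].
An LDLᵀ factorisation of H has diagonal entries -6, -2, -4/3.
So there are 3 negative pivots.
H is negative definite, so the origin is a strict local maximum.

local maximum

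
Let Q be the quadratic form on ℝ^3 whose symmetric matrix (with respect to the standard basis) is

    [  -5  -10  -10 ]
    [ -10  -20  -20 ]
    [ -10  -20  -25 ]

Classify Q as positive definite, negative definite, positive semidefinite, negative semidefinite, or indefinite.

Applying the same elementary operations to the rows and columns of A produces a congruent diagonal matrix with entries -5, 0, -5.
That gives 2 negative, 1 zero pivots.
Hence Q is negative semidefinite.

negative semidefinite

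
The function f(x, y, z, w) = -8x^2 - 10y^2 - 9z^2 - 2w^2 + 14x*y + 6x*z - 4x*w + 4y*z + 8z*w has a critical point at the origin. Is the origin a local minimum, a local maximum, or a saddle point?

The Hessian at the origin is H = [[-16, 14, 6, -4], [14, -20, 4, 0], [6, 4, -18, 8], [-4, 0, 8, -4]].
Congruent diagonalization of H (simultaneous row and column reduction) yields pivots -16, -31/4, -146/31, -20/73.
So there are 4 negative pivots.
H is negative definite, so the origin is a strict local maximum.

local maximum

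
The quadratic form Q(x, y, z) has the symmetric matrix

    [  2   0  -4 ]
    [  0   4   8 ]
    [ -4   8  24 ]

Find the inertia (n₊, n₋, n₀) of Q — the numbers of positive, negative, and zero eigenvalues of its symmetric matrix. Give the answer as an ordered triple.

Symmetric row and column elimination reduces A to a congruent diagonal form with pivots 2, 4, 0.
That gives 2 positive, 1 zero pivots.

(2, 0, 1)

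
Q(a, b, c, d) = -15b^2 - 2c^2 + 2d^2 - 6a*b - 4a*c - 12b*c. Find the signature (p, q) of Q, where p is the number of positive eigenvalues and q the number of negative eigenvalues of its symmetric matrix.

(2, 2)

The symmetric matrix is A = [[0, -3, -2, 0], [-3, -15, -6, 0], [-2, -6, -2, 0], [0, 0, 0, 2]].
By Sylvester's law of inertia any congruent diagonalization of A has 2 positive, 2 negative and 0 zero entries.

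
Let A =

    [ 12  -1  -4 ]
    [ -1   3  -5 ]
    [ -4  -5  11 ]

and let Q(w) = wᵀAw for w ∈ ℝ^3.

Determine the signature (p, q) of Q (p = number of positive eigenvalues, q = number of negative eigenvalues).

Congruent diagonalization of A (simultaneous row and column reduction) yields pivots 12, 35/12, -3/35.
That gives 2 positive, 1 negative pivots.

(2, 1)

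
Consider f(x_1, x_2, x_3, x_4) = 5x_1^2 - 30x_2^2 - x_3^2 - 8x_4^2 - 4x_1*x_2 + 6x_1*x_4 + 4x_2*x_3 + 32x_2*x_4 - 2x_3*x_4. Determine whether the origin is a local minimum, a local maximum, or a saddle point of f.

saddle point

The Hessian at the origin is H = [[10, -4, 0, 6], [-4, -60, 4, 32], [0, 4, -2, -2], [6, 32, -2, -16]].
Row-reducing H symmetrically gives the diagonal entries 10, -308/5, -134/77, -24/67.
Counting signs: 1 positive, 3 negative.
H is indefinite, so the origin is a saddle point.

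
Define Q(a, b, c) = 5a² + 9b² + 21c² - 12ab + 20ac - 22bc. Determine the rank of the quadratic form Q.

Write A = [[5, -6, 10], [-6, 9, -11], [10, -11, 21]].
Applying the same elementary operations to the rows and columns of A produces a congruent diagonal matrix with entries 5, 9/5, 4/9.
That gives 3 positive pivots.
The rank is the number of nonzero pivots: 3.

3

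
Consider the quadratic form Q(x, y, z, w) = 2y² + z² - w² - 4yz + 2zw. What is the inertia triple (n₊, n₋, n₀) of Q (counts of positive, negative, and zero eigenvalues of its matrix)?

(1, 1, 2)

The associated matrix is A = [[0, 0, 0, 0], [0, 2, -2, 0], [0, -2, 1, 1], [0, 0, 1, -1]].
Congruent diagonalization of A (simultaneous row and column reduction) yields pivots 0, 2, -1, 0.
That gives 1 positive, 1 negative, 2 zero pivots.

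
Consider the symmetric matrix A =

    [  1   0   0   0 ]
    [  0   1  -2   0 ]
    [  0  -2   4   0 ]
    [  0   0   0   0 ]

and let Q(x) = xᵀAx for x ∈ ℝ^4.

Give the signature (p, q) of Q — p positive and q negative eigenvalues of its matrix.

Row-reducing A symmetrically gives the diagonal entries 1, 1, 0, 0.
That gives 2 positive, 2 zero pivots.

(2, 0)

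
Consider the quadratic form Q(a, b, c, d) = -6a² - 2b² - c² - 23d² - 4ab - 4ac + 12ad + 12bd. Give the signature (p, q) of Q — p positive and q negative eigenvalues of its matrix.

Write A = [[-6, -2, -2, 6], [-2, -2, 0, 6], [-2, 0, -1, 0], [6, 6, 0, -23]].
Row-reducing A symmetrically gives the diagonal entries -6, -4/3, 0, -5.
That gives 3 negative, 1 zero pivots.

(0, 3)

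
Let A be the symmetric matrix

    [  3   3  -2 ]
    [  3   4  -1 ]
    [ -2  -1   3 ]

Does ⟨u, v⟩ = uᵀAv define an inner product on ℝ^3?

yes

Leading principal minors: Δ_1 = 3, Δ_2 = 3, Δ_3 = 2.
All leading principal minors are positive, so by Sylvester's criterion Q is positive definite.
⟨·,·⟩ is an inner product exactly when A is positive definite.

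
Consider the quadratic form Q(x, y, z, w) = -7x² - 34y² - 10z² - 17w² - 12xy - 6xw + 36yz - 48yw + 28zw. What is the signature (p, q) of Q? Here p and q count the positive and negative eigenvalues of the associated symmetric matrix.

(1, 3)

The symmetric matrix is A = [[-7, -6, 0, -3], [-6, -34, 18, -24], [0, 18, -10, 14], [-3, -24, 14, -17]].
Applying the same elementary operations to the rows and columns of A produces a congruent diagonal matrix with entries -7, -202/7, 124/101, -4/31.
So there are 1 positive, 3 negative pivots.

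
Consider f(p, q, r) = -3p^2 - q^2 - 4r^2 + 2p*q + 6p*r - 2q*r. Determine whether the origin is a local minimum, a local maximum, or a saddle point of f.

local maximum

The Hessian at the origin is H = [[-6, 2, 6], [2, -2, -2], [6, -2, -8]].
Congruent diagonalization of H (simultaneous row and column reduction) yields pivots -6, -4/3, -2.
Counting signs: 3 negative.
H is negative definite, so the origin is a strict local maximum.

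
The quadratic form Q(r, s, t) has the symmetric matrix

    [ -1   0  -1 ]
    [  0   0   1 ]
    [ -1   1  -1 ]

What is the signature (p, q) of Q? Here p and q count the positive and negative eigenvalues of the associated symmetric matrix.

By Sylvester's law of inertia any congruent diagonalization of A has 1 positive, 2 negative and 0 zero entries.

(1, 2)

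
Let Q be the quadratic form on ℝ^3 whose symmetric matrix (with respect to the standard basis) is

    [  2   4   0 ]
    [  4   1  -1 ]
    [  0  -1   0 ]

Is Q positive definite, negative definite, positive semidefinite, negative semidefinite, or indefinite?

indefinite

Symmetric row and column elimination reduces A to a congruent diagonal form with pivots 2, -7, 1/7.
That gives 2 positive, 1 negative pivots.
Hence Q is indefinite.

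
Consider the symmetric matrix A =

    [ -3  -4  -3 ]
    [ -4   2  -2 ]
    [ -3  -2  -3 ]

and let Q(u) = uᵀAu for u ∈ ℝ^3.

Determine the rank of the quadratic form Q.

3

Applying the same elementary operations to the rows and columns of A produces a congruent diagonal matrix with entries -3, 22/3, -6/11.
Counting signs: 1 positive, 2 negative.
The rank is the number of nonzero pivots: 3.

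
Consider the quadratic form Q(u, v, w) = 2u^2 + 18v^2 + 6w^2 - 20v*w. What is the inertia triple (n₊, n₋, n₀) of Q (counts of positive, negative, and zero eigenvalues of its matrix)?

The symmetric matrix is A = [[2, 0, 0], [0, 18, -10], [0, -10, 6]].
Row-reducing A symmetrically gives the diagonal entries 2, 18, 4/9.
Counting signs: 3 positive.

(3, 0, 0)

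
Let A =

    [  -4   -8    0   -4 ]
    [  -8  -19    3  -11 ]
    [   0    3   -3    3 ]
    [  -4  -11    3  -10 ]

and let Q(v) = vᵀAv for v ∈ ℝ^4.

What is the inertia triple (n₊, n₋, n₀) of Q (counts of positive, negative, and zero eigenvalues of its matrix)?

(0, 3, 1)

Symmetric row and column elimination reduces A to a congruent diagonal form with pivots -4, -3, 0, -3.
Counting signs: 3 negative, 1 zero.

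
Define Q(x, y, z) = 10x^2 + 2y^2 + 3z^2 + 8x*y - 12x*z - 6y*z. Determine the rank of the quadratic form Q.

3

The associated matrix is A = [[10, 4, -6], [4, 2, -3], [-6, -3, 3]].
Applying the same elementary operations to the rows and columns of A produces a congruent diagonal matrix with entries 10, 2/5, -3/2.
Counting signs: 2 positive, 1 negative.
The rank is the number of nonzero pivots: 3.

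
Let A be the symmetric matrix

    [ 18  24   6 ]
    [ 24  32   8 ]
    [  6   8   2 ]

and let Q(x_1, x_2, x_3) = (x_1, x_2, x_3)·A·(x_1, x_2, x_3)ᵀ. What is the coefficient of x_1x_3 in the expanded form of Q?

The coefficient of x_1x_3 is A[1,3] + A[3,1] = 2·6 = 12.

12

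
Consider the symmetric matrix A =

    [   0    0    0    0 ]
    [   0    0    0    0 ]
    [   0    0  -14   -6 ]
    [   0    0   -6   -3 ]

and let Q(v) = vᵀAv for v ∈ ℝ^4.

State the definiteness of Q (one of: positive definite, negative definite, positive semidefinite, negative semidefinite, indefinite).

Row-reducing A symmetrically gives the diagonal entries 0, 0, -14, -3/7.
So there are 2 negative, 2 zero pivots.
Hence Q is negative semidefinite.

negative semidefinite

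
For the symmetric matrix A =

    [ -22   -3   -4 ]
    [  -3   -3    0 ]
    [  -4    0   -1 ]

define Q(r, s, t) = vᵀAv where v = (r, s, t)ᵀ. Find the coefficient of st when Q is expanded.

0

The coefficient of st is A[2,3] + A[3,2] = 2·0 = 0.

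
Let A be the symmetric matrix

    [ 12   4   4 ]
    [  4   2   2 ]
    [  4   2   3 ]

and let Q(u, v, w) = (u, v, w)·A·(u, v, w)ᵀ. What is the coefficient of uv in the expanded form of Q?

The coefficient of uv is A[1,2] + A[2,1] = 2·4 = 8.

8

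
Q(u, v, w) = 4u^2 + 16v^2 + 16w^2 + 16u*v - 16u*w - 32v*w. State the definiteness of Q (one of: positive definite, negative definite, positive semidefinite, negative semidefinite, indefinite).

Write A = [[4, 8, -8], [8, 16, -16], [-8, -16, 16]].
Congruent diagonalization of A (simultaneous row and column reduction) yields pivots 4, 0, 0.
That gives 1 positive, 2 zero pivots.
Hence Q is positive semidefinite.

positive semidefinite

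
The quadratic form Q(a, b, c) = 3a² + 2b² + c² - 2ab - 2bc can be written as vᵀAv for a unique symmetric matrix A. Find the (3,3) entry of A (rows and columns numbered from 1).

The coefficient of c² in Q is 1, and that is exactly A[3,3].

1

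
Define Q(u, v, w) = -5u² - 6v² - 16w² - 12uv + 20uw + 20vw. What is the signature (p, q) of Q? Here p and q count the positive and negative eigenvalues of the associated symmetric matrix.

Write A = [[-5, -6, 10], [-6, -6, 10], [10, 10, -16]].
Row-reducing A symmetrically gives the diagonal entries -5, 6/5, 2/3.
Counting signs: 2 positive, 1 negative.

(2, 1)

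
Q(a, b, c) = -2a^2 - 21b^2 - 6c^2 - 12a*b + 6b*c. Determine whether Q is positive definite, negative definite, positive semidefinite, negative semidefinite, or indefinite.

negative definite

The symmetric matrix of Q is A = [[-2, -6, 0], [-6, -21, 3], [0, 3, -6]].
Leading principal minors: Δ_1 = -2, Δ_2 = 6, Δ_3 = -18.
The signs alternate starting with Δ_1 < 0, so by Sylvester's criterion Q is negative definite.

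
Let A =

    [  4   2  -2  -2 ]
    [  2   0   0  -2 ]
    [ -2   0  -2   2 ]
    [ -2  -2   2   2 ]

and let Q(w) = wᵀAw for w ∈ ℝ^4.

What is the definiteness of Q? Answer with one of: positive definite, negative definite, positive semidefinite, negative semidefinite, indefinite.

Symmetric row and column elimination reduces A to a congruent diagonal form with pivots 4, -1, -2, 2.
That gives 2 positive, 2 negative pivots.
Hence Q is indefinite.

indefinite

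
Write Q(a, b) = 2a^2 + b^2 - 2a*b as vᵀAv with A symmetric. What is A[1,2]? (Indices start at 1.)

-1

The coefficient of a·b in Q is -2. For a symmetric A this equals A[1,2] + A[2,1] = 2·A[1,2].
So A[1,2] = -2/2 = -1.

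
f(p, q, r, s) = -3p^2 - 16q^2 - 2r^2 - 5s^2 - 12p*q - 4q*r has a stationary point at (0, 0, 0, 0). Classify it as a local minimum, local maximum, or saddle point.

The Hessian at the origin is H = [[-6, -12, 0, 0], [-12, -32, -4, 0], [0, -4, -4, 0], [0, 0, 0, -10]].
An LDLᵀ factorisation of H has diagonal entries -6, -8, -2, -10.
That gives 4 negative pivots.
H is negative definite, so the origin is a strict local maximum.

local maximum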